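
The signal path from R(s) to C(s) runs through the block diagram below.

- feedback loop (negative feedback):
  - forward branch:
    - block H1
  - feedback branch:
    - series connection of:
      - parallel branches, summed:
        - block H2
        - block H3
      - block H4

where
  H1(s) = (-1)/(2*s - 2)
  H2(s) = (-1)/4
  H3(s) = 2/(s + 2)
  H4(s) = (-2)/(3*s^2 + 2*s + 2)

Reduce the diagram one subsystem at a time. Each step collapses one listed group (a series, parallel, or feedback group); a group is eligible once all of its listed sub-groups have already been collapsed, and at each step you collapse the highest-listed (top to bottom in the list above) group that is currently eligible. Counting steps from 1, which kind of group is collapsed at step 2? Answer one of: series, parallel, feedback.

1. combine H2, H3 in parallel
2. cascade (H2+H3), H4
3. close the feedback loop around H1, ((H2+H3)*H4)
At step 2 the group reduced is series.

Final answer: series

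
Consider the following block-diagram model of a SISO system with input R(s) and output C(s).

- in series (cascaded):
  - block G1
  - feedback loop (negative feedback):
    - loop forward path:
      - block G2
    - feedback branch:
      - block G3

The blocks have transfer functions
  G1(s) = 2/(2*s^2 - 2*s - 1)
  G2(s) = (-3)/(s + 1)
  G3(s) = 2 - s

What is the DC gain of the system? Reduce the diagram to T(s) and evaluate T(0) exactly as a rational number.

Step 1 - apply the feedback formula to G2, G3, giving (-3)/(4*s - 5)
Step 2 - multiply G1, [G2/(1+G2*G3)] (series), giving (-6)/(8*s^3 - 18*s^2 + 6*s + 5)
Step 2 gives the overall T(s). Then T(0) = -6/5.

Final answer: -6/5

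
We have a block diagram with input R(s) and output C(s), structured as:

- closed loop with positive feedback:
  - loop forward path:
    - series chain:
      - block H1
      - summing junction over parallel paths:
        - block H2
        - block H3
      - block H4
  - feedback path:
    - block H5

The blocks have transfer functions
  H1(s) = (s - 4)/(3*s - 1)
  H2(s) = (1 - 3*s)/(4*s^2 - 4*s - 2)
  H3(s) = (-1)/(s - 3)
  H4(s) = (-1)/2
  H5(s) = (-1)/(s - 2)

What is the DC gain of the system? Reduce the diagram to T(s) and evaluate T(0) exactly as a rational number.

Answer: 2/5

Working:
Step 1 - combine H2, H3 in parallel: (-7*s^2 + 14*s - 1)/(4*s^3 - 16*s^2 + 10*s + 6)
Step 2 - series reduction of H1, (H2+H3), H4: (7*s^3 - 42*s^2 + 57*s - 4)/(24*s^4 - 104*s^3 + 92*s^2 + 16*s - 12)
Step 3 - collapse the loop ((H1*(H2+H3)*H4) forward, H5 return): (7*s^4 - 56*s^3 + 141*s^2 - 118*s + 8)/(24*s^5 - 152*s^4 + 307*s^3 - 210*s^2 + 13*s + 20)
That last expression is T(s); at s = 0 only the constant terms survive, so T(0) = 8/20 = 2/5.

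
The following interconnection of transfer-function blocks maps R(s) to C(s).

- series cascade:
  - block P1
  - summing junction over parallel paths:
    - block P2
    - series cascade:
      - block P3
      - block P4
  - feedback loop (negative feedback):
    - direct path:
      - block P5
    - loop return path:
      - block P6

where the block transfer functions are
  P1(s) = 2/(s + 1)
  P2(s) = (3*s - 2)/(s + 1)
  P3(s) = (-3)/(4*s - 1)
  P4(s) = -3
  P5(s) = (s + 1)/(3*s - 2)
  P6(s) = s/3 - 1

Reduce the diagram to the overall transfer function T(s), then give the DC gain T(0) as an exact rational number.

[1] series reduction of P3, P4: 9/(4*s - 1)
[2] reduce the parallel group P2, (P3*P4): (12*s^2 - 2*s + 11)/(4*s^2 + 3*s - 1)
[3] reduce the feedback loop with forward P5 and return P6: (3*s + 3)/(s^2 + 7*s - 9)
[4] cascade P1, (P2+(P3*P4)), [P5/(1+P5*P6)]: (72*s^2 - 12*s + 66)/(4*s^4 + 31*s^3 - 16*s^2 - 34*s + 9)
The step-4 result is T(s). Setting s = 0: T(0) = 66/9 = 22/3.

Answer: 22/3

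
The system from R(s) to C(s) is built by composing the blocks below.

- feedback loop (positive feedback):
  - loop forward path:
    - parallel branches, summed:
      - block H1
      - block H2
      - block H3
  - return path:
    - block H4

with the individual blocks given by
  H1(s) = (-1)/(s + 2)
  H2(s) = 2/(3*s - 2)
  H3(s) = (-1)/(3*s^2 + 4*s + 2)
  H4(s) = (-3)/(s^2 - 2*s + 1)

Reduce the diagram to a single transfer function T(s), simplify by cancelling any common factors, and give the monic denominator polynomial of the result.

Reducing step by step:

1. parallel reduction of H1, H2, H3 -> (-3*s^3 + 11*s^2 + 18*s + 16)/(9*s^4 + 24*s^3 + 10*s^2 - 8*s - 8)
2. apply the feedback formula to (H1+H2+H3), H4 -> (-3*s^5 + 17*s^4 - 7*s^3 - 9*s^2 - 14*s + 16)/(9*s^6 + 6*s^5 - 29*s^4 - 13*s^3 + 51*s^2 + 62*s + 40)
Step 2 gives the fully reduced T(s), with no common factor left to cancel. The denominator's leading coefficient is 9, so divide each of its coefficients by 9 to get the monic form.

Answer: s^6 + 2*s^5/3 - 29*s^4/9 - 13*s^3/9 + 17*s^2/3 + 62*s/9 + 40/9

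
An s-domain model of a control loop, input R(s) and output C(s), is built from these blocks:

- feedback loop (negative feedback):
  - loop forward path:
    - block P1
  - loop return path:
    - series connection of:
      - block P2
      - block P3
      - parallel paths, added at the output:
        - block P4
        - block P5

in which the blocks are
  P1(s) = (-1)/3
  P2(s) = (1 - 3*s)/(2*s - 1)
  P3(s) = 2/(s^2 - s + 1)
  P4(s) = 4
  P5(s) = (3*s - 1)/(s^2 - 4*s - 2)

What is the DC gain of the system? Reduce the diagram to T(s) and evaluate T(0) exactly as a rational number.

1. sum the parallel branches P4, P5 = (4*s^2 - 13*s - 9)/(s^2 - 4*s - 2)
2. multiply P2, P3, (P4+P5) (series) = (-24*s^3 + 86*s^2 + 28*s - 18)/(2*s^5 - 11*s^4 + 11*s^3 - 7*s^2 - 2*s + 2)
3. close the feedback loop around P1, (P2*P3*(P4+P5)) = (-2*s^5 + 11*s^4 - 11*s^3 + 7*s^2 + 2*s - 2)/(6*s^5 - 33*s^4 + 57*s^3 - 107*s^2 - 34*s + 24)
The step-3 result is T(s). Setting s = 0: T(0) = -2/24 = -1/12.

Answer: -1/12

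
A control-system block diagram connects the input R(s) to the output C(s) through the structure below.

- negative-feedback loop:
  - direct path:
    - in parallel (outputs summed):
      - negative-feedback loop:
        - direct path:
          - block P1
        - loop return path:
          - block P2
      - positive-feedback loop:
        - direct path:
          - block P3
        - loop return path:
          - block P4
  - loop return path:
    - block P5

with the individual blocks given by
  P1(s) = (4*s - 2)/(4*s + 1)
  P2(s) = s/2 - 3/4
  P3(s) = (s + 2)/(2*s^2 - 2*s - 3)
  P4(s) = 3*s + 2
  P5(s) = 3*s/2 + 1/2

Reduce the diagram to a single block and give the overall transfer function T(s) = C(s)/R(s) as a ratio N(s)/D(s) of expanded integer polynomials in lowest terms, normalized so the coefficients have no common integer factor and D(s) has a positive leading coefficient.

Step 1 - close the feedback loop around P1, P2 = (8*s - 4)/(4*s^2 + 5)
Step 2 - feedback reduction of P3, P4 = (-s - 2)/(s^2 + 10*s + 7)
Step 3 - parallel reduction of [P1/(1+P1*P2)], [P3/(1-P3*P4)] = (4*s^3 + 68*s^2 + 11*s - 38)/(4*s^4 + 40*s^3 + 33*s^2 + 50*s + 35)
Step 4 - close the feedback loop around ([P1/(1+P1*P2)]+[P3/(1-P3*P4)]), P5; the result is T(s) itself (integer coefficients, no common factor, positive leading denominator coefficient)

Final answer: (8*s^3 + 136*s^2 + 22*s - 76)/(20*s^4 + 288*s^3 + 167*s^2 - 3*s + 32)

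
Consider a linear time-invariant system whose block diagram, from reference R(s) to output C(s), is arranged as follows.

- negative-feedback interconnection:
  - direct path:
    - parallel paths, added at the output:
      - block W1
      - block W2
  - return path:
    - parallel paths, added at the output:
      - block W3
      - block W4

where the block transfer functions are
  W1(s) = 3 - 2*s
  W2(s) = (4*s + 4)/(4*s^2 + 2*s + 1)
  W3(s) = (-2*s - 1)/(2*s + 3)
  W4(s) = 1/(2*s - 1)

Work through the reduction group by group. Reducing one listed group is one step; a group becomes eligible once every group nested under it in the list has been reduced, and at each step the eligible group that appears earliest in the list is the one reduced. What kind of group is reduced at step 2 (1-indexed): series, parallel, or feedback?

Answer: parallel

Working:
Step 1 - combine W1, W2 in parallel
Step 2 - add W3, W4 (parallel)
Step 3 - reduce the feedback loop with forward (W1+W2) and return (W3+W4)
So the answer for step 2 is parallel.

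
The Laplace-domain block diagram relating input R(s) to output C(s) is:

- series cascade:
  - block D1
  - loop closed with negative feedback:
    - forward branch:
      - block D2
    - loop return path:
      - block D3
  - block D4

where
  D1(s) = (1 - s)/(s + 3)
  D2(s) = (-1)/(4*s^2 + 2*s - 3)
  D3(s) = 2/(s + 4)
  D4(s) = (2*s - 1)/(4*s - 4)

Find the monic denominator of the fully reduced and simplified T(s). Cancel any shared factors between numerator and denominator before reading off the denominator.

The answer is s^4 + 15*s^3/2 + 59*s^2/4 + s/4 - 21/2.

Reasoning:
Step 1: apply the feedback formula to D2, D3 -> (-s - 4)/(4*s^3 + 18*s^2 + 5*s - 14)
Step 2: series reduction of D1, [D2/(1+D2*D3)], D4 -> (2*s^2 + 7*s - 4)/(16*s^4 + 120*s^3 + 236*s^2 + 4*s - 168)
The result of step 2 is T(s) in lowest terms. Its denominator has leading coefficient 16; dividing the denominator through by 16 makes it monic.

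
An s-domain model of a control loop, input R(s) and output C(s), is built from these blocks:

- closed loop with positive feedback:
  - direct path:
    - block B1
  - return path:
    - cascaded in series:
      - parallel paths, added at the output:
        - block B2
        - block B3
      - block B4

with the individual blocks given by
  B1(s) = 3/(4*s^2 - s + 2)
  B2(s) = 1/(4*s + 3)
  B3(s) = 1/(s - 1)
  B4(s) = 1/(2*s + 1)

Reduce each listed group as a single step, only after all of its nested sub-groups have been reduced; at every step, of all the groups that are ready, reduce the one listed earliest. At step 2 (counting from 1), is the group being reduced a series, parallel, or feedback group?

Reducing step by step:

(1) reduce the parallel group B2, B3
(2) reduce the series chain (B2+B3), B4
(3) reduce the feedback loop with forward B1 and return ((B2+B3)*B4)
Step 2 collapses a series group.

Answer: series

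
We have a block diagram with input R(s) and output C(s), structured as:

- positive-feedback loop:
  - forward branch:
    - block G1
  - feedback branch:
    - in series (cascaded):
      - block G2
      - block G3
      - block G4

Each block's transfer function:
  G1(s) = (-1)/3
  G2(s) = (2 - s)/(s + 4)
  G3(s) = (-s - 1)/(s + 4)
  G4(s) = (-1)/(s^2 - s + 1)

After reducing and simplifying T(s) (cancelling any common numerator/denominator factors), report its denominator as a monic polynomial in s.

Answer: s^4 + 7*s^3 + 26*s^2/3 - 23*s/3 + 50/3

Working:
(1) series reduction of G2, G3, G4, giving (-s^2 + s + 2)/(s^4 + 7*s^3 + 9*s^2 - 8*s + 16)
(2) collapse the loop (G1 forward, (G2*G3*G4) return), giving (-s^4 - 7*s^3 - 9*s^2 + 8*s - 16)/(3*s^4 + 21*s^3 + 26*s^2 - 23*s + 50)
That last expression is T(s), already simplified. Scaling its denominator by 1/3 (the reciprocal of the leading coefficient) yields the monic denominator.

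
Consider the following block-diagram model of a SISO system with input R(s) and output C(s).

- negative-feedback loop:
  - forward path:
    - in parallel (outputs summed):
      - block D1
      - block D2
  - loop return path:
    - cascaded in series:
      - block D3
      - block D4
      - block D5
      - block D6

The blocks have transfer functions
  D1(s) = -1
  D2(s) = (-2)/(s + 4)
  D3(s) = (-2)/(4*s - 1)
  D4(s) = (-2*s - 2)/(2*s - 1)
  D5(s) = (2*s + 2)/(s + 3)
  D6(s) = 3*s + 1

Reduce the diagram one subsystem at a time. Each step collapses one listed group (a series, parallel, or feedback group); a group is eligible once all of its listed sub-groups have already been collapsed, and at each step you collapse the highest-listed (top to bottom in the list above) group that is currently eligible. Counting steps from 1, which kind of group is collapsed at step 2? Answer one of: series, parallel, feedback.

Step 1: reduce the parallel group D1, D2
Step 2: multiply D3, D4, D5, D6 (series)
Step 3: reduce the feedback loop with forward (D1+D2) and return (D3*D4*D5*D6)
The group at step 2 is a series group.

Final answer: series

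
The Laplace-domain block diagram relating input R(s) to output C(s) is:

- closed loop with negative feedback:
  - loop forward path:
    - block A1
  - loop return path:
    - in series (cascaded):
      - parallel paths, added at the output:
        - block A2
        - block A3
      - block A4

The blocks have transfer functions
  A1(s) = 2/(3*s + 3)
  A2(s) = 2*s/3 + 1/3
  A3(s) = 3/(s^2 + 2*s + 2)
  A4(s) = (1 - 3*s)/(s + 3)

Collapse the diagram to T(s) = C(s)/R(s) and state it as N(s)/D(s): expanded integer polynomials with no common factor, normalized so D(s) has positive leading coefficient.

First reduce the diagram to T(s).

1. sum the parallel branches A2, A3 -> (2*s^3 + 5*s^2 + 6*s + 11)/(3*s^2 + 6*s + 6)
2. series reduction of (A2+A3), A4 -> (-6*s^4 - 13*s^3 - 13*s^2 - 27*s + 11)/(3*s^3 + 15*s^2 + 24*s + 18)
3. feedback reduction of A1, ((A2+A3)*A4): this yields T(s), and no further normalization is needed

Answer: (-6*s^3 - 30*s^2 - 48*s - 36)/(3*s^4 - 28*s^3 - 91*s^2 - 72*s - 76)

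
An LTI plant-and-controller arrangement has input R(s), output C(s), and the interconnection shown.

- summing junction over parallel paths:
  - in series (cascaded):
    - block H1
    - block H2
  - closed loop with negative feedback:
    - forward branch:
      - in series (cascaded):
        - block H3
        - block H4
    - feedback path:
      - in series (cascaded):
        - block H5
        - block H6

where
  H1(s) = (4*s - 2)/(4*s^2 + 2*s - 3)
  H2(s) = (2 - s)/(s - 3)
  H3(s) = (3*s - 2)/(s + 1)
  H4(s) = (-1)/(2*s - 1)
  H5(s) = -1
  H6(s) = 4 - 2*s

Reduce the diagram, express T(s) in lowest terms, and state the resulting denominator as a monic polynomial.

First reduce the diagram to T(s).

Step 1. multiply H1, H2 (series) = (-4*s^2 + 10*s - 4)/(4*s^3 - 10*s^2 - 9*s + 9)
Step 2. series reduction of H3, H4 = (2 - 3*s)/(2*s^2 + s - 1)
Step 3. multiply H5, H6 (series) = 2*s - 4
Step 4. feedback reduction of (H3*H4), (H5*H6) = (3*s - 2)/(4*s^2 - 17*s + 9)
Step 5. add (H1*H2), [(H3*H4)/(1+(H3*H4)*(H5*H6))] (parallel) = (-4*s^4 + 70*s^3 - 229*s^2 + 203*s - 54)/(16*s^5 - 108*s^4 + 170*s^3 + 99*s^2 - 234*s + 81)
Step 5 gives the fully reduced T(s), with no common factor left to cancel. The denominator's leading coefficient is 16, so divide each of its coefficients by 16 to get the monic form.

Answer: s^5 - 27*s^4/4 + 85*s^3/8 + 99*s^2/16 - 117*s/8 + 81/16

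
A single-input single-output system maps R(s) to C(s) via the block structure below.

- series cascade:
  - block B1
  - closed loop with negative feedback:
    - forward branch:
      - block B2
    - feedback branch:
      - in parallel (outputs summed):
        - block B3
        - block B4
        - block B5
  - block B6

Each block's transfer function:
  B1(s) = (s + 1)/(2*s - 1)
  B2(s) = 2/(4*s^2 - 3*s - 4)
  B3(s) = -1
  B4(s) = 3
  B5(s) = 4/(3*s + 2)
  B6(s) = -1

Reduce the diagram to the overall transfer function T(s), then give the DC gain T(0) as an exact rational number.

The answer is 1/2.

Reasoning:
[1] combine B3, B4, B5 in parallel gives (6*s + 8)/(3*s + 2)
[2] feedback reduction of B2, (B3+B4+B5) gives (6*s + 4)/(12*s^3 - s^2 - 6*s + 8)
[3] multiply B1, [B2/(1+B2*(B3+B4+B5))], B6 (series) gives (-6*s^2 - 10*s - 4)/(24*s^4 - 14*s^3 - 11*s^2 + 22*s - 8)
DC gain: substitute s = 0 into T(s) from step 3: T(0) = -4/(-8) = 1/2.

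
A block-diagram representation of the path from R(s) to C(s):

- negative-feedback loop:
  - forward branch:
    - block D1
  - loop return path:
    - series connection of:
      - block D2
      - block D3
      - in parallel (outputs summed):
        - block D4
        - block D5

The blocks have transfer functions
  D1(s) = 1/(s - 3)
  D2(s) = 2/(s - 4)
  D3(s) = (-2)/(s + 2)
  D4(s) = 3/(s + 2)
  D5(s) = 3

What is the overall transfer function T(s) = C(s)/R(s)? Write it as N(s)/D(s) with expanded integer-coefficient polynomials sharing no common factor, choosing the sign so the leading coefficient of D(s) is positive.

Step 1: add D4, D5 (parallel) gives (3*s + 9)/(s + 2)
Step 2: cascade D2, D3, (D4+D5) gives (-12*s - 36)/(s^3 - 12*s - 16)
Step 3: close the feedback loop around D1, (D2*D3*(D4+D5)) - this is the overall T(s), already in the required normalized form

Answer: (s^3 - 12*s - 16)/(s^4 - 3*s^3 - 12*s^2 + 8*s + 12)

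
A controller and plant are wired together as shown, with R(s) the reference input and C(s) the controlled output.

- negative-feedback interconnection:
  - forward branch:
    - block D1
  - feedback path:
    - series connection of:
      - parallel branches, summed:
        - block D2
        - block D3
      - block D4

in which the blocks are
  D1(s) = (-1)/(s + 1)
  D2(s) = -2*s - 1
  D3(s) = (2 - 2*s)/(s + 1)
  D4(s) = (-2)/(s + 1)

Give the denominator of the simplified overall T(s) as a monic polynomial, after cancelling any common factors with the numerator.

Step 1. sum the parallel branches D2, D3: (-2*s^2 - 5*s + 1)/(s + 1)
Step 2. cascade (D2+D3), D4: (4*s^2 + 10*s - 2)/(s^2 + 2*s + 1)
Step 3. apply the feedback formula to D1, ((D2+D3)*D4): (-s^2 - 2*s - 1)/(s^3 - s^2 - 7*s + 3)
That last expression is T(s), already simplified, and its denominator is already monic.

Final answer: s^3 - s^2 - 7*s + 3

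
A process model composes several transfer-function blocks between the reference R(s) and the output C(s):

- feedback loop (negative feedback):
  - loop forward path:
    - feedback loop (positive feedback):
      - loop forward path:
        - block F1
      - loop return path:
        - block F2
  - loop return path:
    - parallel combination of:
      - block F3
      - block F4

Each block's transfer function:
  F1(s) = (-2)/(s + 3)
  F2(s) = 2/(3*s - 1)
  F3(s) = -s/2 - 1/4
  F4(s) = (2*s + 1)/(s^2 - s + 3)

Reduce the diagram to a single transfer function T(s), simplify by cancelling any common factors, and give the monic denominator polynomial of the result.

Step 1: apply the feedback formula to F1, F2, giving (2 - 6*s)/(3*s^2 + 8*s + 1)
Step 2: sum the parallel branches F3, F4, giving (-2*s^3 + s^2 + 3*s + 1)/(4*s^2 - 4*s + 12)
Step 3: close the feedback loop around [F1/(1-F1*F2)], (F3+F4), giving (-12*s^3 + 16*s^2 - 40*s + 12)/(12*s^4 + 5*s^3 - 4*s^2 + 46*s + 7)
That last expression is T(s), already simplified. Scaling its denominator by 1/12 (the reciprocal of the leading coefficient) yields the monic denominator.

Therefore the answer is s^4 + 5*s^3/12 - s^2/3 + 23*s/6 + 7/12.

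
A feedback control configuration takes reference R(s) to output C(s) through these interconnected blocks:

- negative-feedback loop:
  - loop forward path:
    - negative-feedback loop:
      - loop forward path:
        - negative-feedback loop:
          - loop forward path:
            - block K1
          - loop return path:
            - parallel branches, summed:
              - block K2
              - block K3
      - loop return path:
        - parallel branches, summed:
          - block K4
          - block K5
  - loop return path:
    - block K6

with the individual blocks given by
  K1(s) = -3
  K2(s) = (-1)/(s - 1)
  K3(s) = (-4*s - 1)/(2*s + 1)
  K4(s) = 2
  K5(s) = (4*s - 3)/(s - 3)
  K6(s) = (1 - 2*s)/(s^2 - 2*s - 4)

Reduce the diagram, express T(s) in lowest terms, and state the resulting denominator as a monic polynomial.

First reduce the diagram to T(s).

Step 1. sum the parallel branches K2, K3 -> (-4*s^2 + s)/(2*s^2 - s - 1)
Step 2. collapse the loop (K1 forward, (K2+K3) return) -> (-6*s^2 + 3*s + 3)/(14*s^2 - 4*s - 1)
Step 3. reduce the parallel group K4, K5 -> (6*s - 9)/(s - 3)
Step 4. feedback reduction of [K1/(1+K1*(K2+K3))], (K4+K5) -> (6*s^3 - 21*s^2 + 6*s + 9)/(22*s^3 - 26*s^2 - 2*s + 24)
Step 5. collapse the loop ([[K1/(1+K1*(K2+K3))]/(1+[K1/(1+K1*(K2+K3))]*(K4+K5))] forward, K6 return) -> (6*s^5 - 33*s^4 + 24*s^3 + 81*s^2 - 42*s - 36)/(22*s^5 - 82*s^4 + 10*s^3 + 99*s^2 - 52*s - 87)
T(s) is the step-5 result (common factors already cancelled). Leading coefficient of the denominator: 22. Divide through by 22 for the monic polynomial.

Answer: s^5 - 41*s^4/11 + 5*s^3/11 + 9*s^2/2 - 26*s/11 - 87/22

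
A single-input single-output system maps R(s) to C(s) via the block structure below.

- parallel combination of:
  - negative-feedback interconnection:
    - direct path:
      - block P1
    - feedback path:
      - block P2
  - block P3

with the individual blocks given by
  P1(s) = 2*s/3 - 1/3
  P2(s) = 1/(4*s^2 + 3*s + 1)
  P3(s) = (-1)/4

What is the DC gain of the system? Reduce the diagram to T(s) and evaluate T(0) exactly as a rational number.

(1) collapse the loop (P1 forward, P2 return) gives (8*s^3 + 2*s^2 - s - 1)/(12*s^2 + 11*s + 2)
(2) add [P1/(1+P1*P2)], P3 (parallel) gives (32*s^3 - 4*s^2 - 15*s - 6)/(48*s^2 + 44*s + 8)
That last expression is T(s); at s = 0 only the constant terms survive, so T(0) = -6/8 = -3/4.

Final answer: -3/4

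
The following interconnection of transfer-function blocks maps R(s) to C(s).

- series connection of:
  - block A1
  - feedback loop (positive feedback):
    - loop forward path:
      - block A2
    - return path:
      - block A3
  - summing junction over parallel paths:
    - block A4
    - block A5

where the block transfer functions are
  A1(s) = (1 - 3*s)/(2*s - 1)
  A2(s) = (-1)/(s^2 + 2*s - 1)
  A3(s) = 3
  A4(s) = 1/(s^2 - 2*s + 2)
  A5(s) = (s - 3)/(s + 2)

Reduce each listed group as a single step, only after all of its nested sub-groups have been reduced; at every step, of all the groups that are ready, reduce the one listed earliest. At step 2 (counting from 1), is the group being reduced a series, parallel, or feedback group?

Step 1. feedback reduction of A2, A3
Step 2. reduce the parallel group A4, A5
Step 3. reduce the series chain A1, [A2/(1-A2*A3)], (A4+A5)
So the answer for step 2 is parallel.

Final answer: parallel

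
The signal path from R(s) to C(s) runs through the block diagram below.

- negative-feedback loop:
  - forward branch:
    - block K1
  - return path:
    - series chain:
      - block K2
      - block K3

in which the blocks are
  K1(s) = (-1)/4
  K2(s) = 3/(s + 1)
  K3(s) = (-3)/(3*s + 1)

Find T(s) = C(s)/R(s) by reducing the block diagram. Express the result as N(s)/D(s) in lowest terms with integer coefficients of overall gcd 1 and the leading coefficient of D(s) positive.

The answer is (-3*s^2 - 4*s - 1)/(12*s^2 + 16*s + 13).

Reasoning:
Step 1. series reduction of K2, K3; result (-9)/(3*s^2 + 4*s + 1)
Step 2. collapse the loop (K1 forward, (K2*K3) return): this yields T(s), and no further normalization is needed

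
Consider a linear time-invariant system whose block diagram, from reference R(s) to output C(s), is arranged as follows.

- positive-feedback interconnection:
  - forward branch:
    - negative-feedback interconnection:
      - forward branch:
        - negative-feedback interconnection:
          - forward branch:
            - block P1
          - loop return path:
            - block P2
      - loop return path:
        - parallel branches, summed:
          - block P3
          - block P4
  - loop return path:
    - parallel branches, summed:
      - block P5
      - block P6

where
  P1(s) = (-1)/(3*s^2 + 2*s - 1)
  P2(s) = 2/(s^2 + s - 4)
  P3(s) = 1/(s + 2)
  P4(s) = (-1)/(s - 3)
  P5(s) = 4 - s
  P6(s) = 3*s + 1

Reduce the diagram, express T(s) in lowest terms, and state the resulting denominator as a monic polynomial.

[1] collapse the loop (P1 forward, P2 return) -> (-s^2 - s + 4)/(3*s^4 + 5*s^3 - 11*s^2 - 9*s + 2)
[2] reduce the parallel group P3, P4 -> (-5)/(s^2 - s - 6)
[3] close the feedback loop around [P1/(1+P1*P2)], (P3+P4) -> (-s^4 + 11*s^2 + 2*s - 24)/(3*s^6 + 2*s^5 - 34*s^4 - 28*s^3 + 82*s^2 + 57*s - 32)
[4] sum the parallel branches P5, P6 -> 2*s + 5
[5] close the feedback loop around [[P1/(1+P1*P2)]/(1+[P1/(1+P1*P2)]*(P3+P4))], (P5+P6) -> (-s^4 + 11*s^2 + 2*s - 24)/(3*s^6 + 4*s^5 - 29*s^4 - 50*s^3 + 23*s^2 + 95*s + 88)
Step 5 gives the fully reduced T(s), with no common factor left to cancel. The denominator's leading coefficient is 3, so divide each of its coefficients by 3 to get the monic form.

Answer: s^6 + 4*s^5/3 - 29*s^4/3 - 50*s^3/3 + 23*s^2/3 + 95*s/3 + 88/3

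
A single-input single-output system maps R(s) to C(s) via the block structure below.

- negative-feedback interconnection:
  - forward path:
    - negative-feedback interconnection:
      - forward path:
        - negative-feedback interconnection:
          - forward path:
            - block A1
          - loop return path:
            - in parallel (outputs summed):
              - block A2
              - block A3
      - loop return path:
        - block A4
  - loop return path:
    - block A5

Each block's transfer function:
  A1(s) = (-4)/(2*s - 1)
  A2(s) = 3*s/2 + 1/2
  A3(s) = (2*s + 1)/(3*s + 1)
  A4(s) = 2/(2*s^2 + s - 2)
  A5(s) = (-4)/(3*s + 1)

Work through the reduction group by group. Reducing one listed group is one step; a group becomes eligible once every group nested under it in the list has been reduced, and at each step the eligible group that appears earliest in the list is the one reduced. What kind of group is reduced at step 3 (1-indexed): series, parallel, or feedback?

Step 1: add A2, A3 (parallel)
Step 2: feedback reduction of A1, (A2+A3)
Step 3: apply the feedback formula to [A1/(1+A1*(A2+A3))], A4
Step 4: reduce the feedback loop with forward [[A1/(1+A1*(A2+A3))]/(1+[A1/(1+A1*(A2+A3))]*A4)] and return A5
The group at step 3 is a feedback group.

Hence the answer: feedback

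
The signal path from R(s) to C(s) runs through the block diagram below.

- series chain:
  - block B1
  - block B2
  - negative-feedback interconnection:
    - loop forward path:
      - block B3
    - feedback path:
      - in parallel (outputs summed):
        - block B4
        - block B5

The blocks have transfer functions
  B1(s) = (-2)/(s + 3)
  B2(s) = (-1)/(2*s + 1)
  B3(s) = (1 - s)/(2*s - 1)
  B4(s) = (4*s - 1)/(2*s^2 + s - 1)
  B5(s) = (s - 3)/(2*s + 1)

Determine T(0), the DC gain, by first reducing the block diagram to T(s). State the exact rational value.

Answer: -2/9

Working:
1. reduce the parallel group B4, B5 gives (2*s^3 + 3*s^2 - 2*s + 2)/(4*s^3 + 4*s^2 - s - 1)
2. apply the feedback formula to B3, (B4+B5) gives (-4*s^4 + 5*s^2 - 1)/(6*s^4 + 3*s^3 - s^2 - 5*s + 3)
3. combine B1, B2, [B3/(1+B3*(B4+B5))] in series gives (-4*s^3 + 2*s^2 + 4*s - 2)/(6*s^5 + 21*s^4 + 8*s^3 - 8*s^2 - 12*s + 9)
Step 3 gives the overall T(s). Then T(0) = -2/9.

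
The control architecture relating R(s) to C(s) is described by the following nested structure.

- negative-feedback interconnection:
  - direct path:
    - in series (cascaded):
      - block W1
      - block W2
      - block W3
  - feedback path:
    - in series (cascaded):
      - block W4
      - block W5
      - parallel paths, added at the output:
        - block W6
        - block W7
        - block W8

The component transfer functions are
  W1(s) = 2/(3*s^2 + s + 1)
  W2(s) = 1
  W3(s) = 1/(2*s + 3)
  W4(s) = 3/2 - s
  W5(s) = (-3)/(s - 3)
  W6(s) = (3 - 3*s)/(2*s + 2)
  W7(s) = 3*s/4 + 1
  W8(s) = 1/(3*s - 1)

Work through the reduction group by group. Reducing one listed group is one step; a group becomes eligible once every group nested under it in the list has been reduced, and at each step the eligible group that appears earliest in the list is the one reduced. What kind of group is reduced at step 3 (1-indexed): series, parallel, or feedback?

Step 1 - combine W1, W2, W3 in series
Step 2 - add W6, W7, W8 (parallel)
Step 3 - multiply W4, W5, (W6+W7+W8) (series)
Step 4 - collapse the loop ((W1*W2*W3) forward, (W4*W5*(W6+W7+W8)) return)
Step 3: series.

Final answer: series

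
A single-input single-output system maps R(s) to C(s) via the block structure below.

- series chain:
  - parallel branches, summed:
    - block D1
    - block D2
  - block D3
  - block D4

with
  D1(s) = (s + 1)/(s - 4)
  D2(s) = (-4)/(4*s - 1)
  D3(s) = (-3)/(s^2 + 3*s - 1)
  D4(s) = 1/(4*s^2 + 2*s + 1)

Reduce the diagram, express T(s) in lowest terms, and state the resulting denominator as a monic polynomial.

1. sum the parallel branches D1, D2; result (4*s^2 - s + 15)/(4*s^2 - 17*s + 4)
2. combine (D1+D2), D3, D4 in series; result (-12*s^2 + 3*s - 45)/(16*s^6 - 12*s^5 - 210*s^4 + 9*s^3 - 9*s^2 + 21*s - 4)
T(s) is the step-2 result (common factors already cancelled). Leading coefficient of the denominator: 16. Divide through by 16 for the monic polynomial.

Therefore the answer is s^6 - 3*s^5/4 - 105*s^4/8 + 9*s^3/16 - 9*s^2/16 + 21*s/16 - 1/4.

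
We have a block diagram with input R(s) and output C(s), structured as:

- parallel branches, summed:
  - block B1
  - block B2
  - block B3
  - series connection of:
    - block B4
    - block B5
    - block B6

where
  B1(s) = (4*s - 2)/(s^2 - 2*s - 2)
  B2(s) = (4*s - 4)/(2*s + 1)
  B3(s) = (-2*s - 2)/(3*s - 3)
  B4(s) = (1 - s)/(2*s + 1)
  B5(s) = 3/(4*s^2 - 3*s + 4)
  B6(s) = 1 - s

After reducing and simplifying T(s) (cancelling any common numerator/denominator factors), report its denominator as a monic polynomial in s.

Reducing step by step:

Step 1 - series reduction of B4, B5, B6; result (3*s^2 - 6*s + 3)/(8*s^3 - 2*s^2 + 5*s + 4)
Step 2 - reduce the parallel group B1, B2, B3, (B4*B5*B6); result (32*s^6 - 103*s^5 + 173*s^4 + 21*s^3 - 47*s^2 + 142*s - 38)/(24*s^6 - 78*s^5 + 33*s^4 + 15*s^3 - 48*s^2 + 30*s + 24)
T(s) is the step-2 result (common factors already cancelled). Leading coefficient of the denominator: 24. Divide through by 24 for the monic polynomial.

Answer: s^6 - 13*s^5/4 + 11*s^4/8 + 5*s^3/8 - 2*s^2 + 5*s/4 + 1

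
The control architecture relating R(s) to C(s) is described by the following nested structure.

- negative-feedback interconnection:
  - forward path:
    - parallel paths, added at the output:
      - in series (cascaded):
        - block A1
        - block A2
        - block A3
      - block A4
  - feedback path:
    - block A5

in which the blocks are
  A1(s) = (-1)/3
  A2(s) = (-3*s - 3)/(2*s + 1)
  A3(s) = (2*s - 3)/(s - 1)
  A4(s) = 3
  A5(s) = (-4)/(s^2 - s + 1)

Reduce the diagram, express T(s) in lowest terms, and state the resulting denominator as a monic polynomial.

First reduce the diagram to T(s).

Step 1. combine A1, A2, A3 in series, giving (2*s^2 - s - 3)/(2*s^2 - s - 1)
Step 2. add (A1*A2*A3), A4 (parallel), giving (8*s^2 - 4*s - 6)/(2*s^2 - s - 1)
Step 3. apply the feedback formula to ((A1*A2*A3)+A4), A5, giving (8*s^4 - 12*s^3 + 6*s^2 + 2*s - 6)/(2*s^4 - 3*s^3 - 30*s^2 + 16*s + 23)
That last expression is T(s), already simplified. Scaling its denominator by 1/2 (the reciprocal of the leading coefficient) yields the monic denominator.

Answer: s^4 - 3*s^3/2 - 15*s^2 + 8*s + 23/2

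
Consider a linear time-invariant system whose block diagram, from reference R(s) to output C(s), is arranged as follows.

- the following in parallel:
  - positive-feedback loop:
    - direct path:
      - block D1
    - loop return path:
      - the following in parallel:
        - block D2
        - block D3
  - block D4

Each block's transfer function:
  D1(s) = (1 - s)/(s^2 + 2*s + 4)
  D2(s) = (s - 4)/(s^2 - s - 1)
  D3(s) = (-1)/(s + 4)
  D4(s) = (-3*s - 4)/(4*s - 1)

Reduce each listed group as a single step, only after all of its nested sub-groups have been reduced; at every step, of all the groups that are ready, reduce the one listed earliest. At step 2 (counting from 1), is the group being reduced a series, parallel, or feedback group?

Reducing step by step:

(1) parallel reduction of D2, D3
(2) reduce the feedback loop with forward D1 and return (D2+D3)
(3) parallel reduction of [D1/(1-D1*(D2+D3))], D4
At step 2 the group reduced is feedback.

Answer: feedback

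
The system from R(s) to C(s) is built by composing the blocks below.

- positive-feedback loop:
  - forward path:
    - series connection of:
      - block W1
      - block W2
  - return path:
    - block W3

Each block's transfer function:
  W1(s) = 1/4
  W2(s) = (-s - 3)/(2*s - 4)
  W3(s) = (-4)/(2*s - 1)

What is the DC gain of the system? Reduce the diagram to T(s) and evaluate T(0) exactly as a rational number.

(1) series reduction of W1, W2, giving (-s - 3)/(8*s - 16)
(2) reduce the feedback loop with forward (W1*W2) and return W3, giving (-2*s^2 - 5*s + 3)/(16*s^2 - 44*s + 4)
DC gain: substitute s = 0 into T(s) from step 2: T(0) = 3/4.

Therefore the answer is 3/4.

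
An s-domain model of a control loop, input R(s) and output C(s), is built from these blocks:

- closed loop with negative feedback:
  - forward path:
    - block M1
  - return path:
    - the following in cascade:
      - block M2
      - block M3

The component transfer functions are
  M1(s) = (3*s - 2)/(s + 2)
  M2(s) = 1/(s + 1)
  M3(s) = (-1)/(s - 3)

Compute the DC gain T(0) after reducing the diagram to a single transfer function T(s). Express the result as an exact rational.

[1] cascade M2, M3 gives (-1)/(s^2 - 2*s - 3)
[2] apply the feedback formula to M1, (M2*M3) gives (3*s^3 - 8*s^2 - 5*s + 6)/(s^3 - 10*s - 4)
The step-2 result is T(s). Setting s = 0: T(0) = 6/(-4) = -3/2.

Hence the answer: -3/2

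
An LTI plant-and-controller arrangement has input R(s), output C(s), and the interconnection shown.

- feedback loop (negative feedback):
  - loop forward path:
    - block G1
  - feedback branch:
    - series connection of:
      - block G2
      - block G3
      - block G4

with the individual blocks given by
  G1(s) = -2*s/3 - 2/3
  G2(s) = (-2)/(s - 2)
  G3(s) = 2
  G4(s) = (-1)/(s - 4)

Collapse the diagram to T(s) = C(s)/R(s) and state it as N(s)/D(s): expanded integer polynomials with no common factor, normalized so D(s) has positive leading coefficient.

Step 1: combine G2, G3, G4 in series gives 4/(s^2 - 6*s + 8)
Step 2: apply the feedback formula to G1, (G2*G3*G4); the result is T(s) itself (integer coefficients, no common factor, positive leading denominator coefficient)

Therefore the answer is (-2*s^3 + 10*s^2 - 4*s - 16)/(3*s^2 - 26*s + 16).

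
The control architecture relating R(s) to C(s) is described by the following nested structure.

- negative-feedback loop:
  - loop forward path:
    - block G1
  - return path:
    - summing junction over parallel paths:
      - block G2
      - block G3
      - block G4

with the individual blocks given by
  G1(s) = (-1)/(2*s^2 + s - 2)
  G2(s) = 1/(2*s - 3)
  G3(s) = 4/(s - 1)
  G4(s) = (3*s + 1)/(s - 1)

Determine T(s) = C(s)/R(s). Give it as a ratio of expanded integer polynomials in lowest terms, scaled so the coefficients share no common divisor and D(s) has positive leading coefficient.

Reducing step by step:

Step 1 - add G2, G3, G4 (parallel), giving (6*s^2 + 2*s - 16)/(2*s^2 - 5*s + 3)
Step 2 - apply the feedback formula to G1, (G2+G3+G4), which is the overall transfer function T(s) = C(s)/R(s) in lowest terms

Answer: (-2*s^2 + 5*s - 3)/(4*s^4 - 8*s^3 - 9*s^2 + 11*s + 10)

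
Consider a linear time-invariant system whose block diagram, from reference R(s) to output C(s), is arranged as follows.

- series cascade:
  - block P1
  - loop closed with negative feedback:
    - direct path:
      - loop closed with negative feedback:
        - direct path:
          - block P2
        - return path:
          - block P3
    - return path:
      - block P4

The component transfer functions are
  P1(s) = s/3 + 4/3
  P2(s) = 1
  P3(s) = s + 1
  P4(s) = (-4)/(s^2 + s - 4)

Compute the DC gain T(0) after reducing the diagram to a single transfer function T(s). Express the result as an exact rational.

Step 1. feedback reduction of P2, P3 gives 1/(s + 2)
Step 2. close the feedback loop around [P2/(1+P2*P3)], P4 gives (s^2 + s - 4)/(s^3 + 3*s^2 - 2*s - 12)
Step 3. combine P1, [[P2/(1+P2*P3)]/(1+[P2/(1+P2*P3)]*P4)] in series gives (s^3 + 5*s^2 - 16)/(3*s^3 + 9*s^2 - 6*s - 36)
Step 3 gives the overall T(s). Then T(0) = -16/(-36) = 4/9.

Hence the answer: 4/9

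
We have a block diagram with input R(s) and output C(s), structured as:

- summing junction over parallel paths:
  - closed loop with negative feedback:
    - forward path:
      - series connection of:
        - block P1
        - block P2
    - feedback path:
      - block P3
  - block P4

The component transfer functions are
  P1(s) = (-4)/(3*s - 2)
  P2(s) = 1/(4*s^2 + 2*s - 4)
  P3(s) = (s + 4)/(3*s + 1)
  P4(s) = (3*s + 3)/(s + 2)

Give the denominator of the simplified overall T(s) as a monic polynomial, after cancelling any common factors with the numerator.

First reduce the diagram to T(s).

Step 1 - series reduction of P1, P2: (-2)/(6*s^3 - s^2 - 8*s + 4)
Step 2 - apply the feedback formula to (P1*P2), P3: (-6*s - 2)/(18*s^4 + 3*s^3 - 25*s^2 + 2*s - 4)
Step 3 - parallel reduction of [(P1*P2)/(1+(P1*P2)*P3)], P4: (54*s^5 + 63*s^4 - 66*s^3 - 75*s^2 - 20*s - 16)/(18*s^5 + 39*s^4 - 19*s^3 - 48*s^2 - 8)
Step 3 gives the fully reduced T(s), with no common factor left to cancel. The denominator's leading coefficient is 18, so divide each of its coefficients by 18 to get the monic form.

Answer: s^5 + 13*s^4/6 - 19*s^3/18 - 8*s^2/3 - 4/9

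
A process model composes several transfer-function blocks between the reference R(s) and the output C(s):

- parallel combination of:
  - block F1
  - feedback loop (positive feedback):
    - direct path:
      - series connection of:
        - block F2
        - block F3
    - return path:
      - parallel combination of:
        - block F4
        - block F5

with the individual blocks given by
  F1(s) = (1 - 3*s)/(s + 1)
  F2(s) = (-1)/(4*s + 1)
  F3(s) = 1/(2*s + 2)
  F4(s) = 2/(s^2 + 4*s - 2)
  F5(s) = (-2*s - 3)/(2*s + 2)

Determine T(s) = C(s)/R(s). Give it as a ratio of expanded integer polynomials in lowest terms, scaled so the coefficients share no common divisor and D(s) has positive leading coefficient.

Answer: (-48*s^6 - 284*s^5 - 304*s^4 + 71*s^3 + 111*s^2 - 42*s + 6)/(16*s^6 + 116*s^5 + 234*s^4 + 151*s^3 - 19*s^2 - 34*s + 2)

Working:
Step 1: combine F2, F3 in series; result (-1)/(8*s^2 + 10*s + 2)
Step 2: sum the parallel branches F4, F5; result (-2*s^3 - 11*s^2 - 4*s + 10)/(2*s^3 + 10*s^2 + 4*s - 4)
Step 3: feedback reduction of (F2*F3), (F4+F5); result (-2*s^3 - 10*s^2 - 4*s + 4)/(16*s^5 + 100*s^4 + 134*s^3 + 17*s^2 - 36*s + 2)
Step 4: combine F1, [(F2*F3)/(1-(F2*F3)*(F4+F5))] in parallel: this yields T(s), and no further normalization is needed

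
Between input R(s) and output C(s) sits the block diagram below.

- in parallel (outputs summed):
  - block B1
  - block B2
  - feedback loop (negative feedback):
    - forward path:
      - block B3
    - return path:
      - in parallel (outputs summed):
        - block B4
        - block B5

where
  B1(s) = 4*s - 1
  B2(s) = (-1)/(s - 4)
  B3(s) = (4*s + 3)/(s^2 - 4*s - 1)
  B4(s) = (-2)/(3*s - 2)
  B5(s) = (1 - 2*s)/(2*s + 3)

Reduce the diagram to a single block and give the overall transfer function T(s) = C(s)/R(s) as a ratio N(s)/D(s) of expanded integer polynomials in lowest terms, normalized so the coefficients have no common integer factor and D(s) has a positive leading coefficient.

First reduce the diagram to T(s).

Step 1 - sum the parallel branches B4, B5: (-6*s^2 + 3*s - 8)/(6*s^2 + 5*s - 6)
Step 2 - collapse the loop (B3 forward, (B4+B5) return): (24*s^3 + 38*s^2 - 9*s - 18)/(6*s^4 - 43*s^3 - 38*s^2 - 4*s - 18)
Step 3 - combine B1, B2, [B3/(1+B3*(B4+B5))] in parallel; the result is T(s) itself (integer coefficients, no common factor, positive leading denominator coefficient)

Answer: (24*s^6 - 274*s^5 + 621*s^4 + 443*s^3 - 279*s^2 + 312*s + 18)/(6*s^5 - 67*s^4 + 134*s^3 + 148*s^2 - 2*s + 72)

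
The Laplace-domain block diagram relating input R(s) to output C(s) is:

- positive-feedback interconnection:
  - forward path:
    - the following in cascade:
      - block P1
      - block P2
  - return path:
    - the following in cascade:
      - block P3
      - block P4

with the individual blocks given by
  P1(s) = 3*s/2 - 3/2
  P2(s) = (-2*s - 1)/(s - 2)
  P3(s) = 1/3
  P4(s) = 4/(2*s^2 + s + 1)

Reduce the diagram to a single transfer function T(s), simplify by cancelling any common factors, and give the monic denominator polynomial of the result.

1. multiply P1, P2 (series); result (-6*s^2 + 3*s + 3)/(2*s - 4)
2. series reduction of P3, P4; result 4/(6*s^2 + 3*s + 3)
3. collapse the loop ((P1*P2) forward, (P3*P4) return); result (-12*s^4 + 3*s^2 + 6*s + 3)/(4*s^3 + 2*s^2 - 6*s - 8)
Step 3 gives the fully reduced T(s), with no common factor left to cancel. The denominator's leading coefficient is 4, so divide each of its coefficients by 4 to get the monic form.

Therefore the answer is s^3 + s^2/2 - 3*s/2 - 2.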